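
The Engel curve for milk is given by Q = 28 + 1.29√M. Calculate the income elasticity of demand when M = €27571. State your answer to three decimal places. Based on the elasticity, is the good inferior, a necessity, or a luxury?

0.442 (necessity)

At M = 27571: Q = 242.198.
dQ/dM = 1.29/(2√M) = 0.00388449 at this income.
η = (dQ/dM)·(M/Q) = 0.00388449 × (27571/242.198) = 0.442.
Since 0 < η < 1, the good is a necessity.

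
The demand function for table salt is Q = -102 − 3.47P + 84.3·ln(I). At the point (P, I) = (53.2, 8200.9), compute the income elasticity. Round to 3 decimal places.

0.178

At P = 53.2, I = 8200.9: Q = 473.108.
Holding P constant, ∂Q/∂I = 84.3/I = 0.0102794.
η_I = (∂Q/∂I)·(I/Q) = 0.0102794 × (8200.9/473.108) = 0.178.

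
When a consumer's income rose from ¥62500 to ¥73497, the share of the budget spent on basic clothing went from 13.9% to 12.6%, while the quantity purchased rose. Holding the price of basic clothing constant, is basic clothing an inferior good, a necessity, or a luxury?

necessity

Quantity rises but the budget share falls as income rises, so 0 < η < 1.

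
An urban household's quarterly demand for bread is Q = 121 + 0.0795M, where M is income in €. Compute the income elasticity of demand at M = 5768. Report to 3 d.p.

At M = 5768: Q = 579.556.
dQ/dM = 0.0795.
η = (dQ/dM)·(M/Q) = 0.0795 × (5768/579.556) = 0.791.

0.791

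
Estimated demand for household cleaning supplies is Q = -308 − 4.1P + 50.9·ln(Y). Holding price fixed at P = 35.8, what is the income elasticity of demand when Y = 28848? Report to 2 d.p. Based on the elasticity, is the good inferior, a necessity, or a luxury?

0.75 (necessity)

At P = 35.8, Y = 28848: Q = 67.953.
Holding P constant, ∂Q/∂Y = 50.9/Y = 0.00176442.
η_Y = (∂Q/∂Y)·(Y/Q) = 0.00176442 × (28848/67.953) = 0.75.
Since 0 < η < 1, this is a necessity.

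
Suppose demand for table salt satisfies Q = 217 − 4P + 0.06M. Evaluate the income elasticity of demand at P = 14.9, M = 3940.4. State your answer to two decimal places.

0.60

At P = 14.9, M = 3940.4: Q = 393.824.
Holding P constant, ∂Q/∂M = 0.06.
η_M = (∂Q/∂M)·(M/Q) = 0.06 × (3940.4/393.824) = 0.60.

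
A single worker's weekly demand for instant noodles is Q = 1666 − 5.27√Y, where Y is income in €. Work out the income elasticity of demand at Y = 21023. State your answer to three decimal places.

-0.424

At Y = 21023: Q = 901.886.
dQ/dY = -5.27/(2√Y) = -0.0181733 at this income.
η = (dQ/dY)·(Y/Q) = -0.0181733 × (21023/901.886) = -0.424.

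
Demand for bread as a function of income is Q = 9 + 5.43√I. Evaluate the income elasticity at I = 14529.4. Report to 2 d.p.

0.49

At I = 14529.4: Q = 663.521.
dQ/dI = 5.43/(2√I) = 0.022524 at this income.
η = (dQ/dI)·(I/Q) = 0.022524 × (14529.4/663.521) = 0.49.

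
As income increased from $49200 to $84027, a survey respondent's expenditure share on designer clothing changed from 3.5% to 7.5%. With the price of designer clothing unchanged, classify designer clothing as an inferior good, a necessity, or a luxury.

luxury

The budget share rises as income rises, so η > 1.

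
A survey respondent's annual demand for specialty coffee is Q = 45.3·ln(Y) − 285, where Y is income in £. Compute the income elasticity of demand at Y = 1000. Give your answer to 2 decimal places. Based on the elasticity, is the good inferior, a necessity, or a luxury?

1.62 (luxury)

At Y = 1000: Q = 27.921.
dQ/dY = 45.3/Y = 0.0453 at this income.
η = (dQ/dY)·(Y/Q) = 0.0453 × (1000/27.921) = 1.62.
Since η > 1, the good is a luxury.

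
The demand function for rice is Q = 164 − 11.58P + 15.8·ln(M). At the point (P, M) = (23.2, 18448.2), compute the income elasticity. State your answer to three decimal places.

At P = 23.2, M = 18448.2: Q = 50.543.
Holding P constant, ∂Q/∂M = 15.8/M = 0.000856452.
η_M = (∂Q/∂M)·(M/Q) = 0.000856452 × (18448.2/50.543) = 0.313.

0.313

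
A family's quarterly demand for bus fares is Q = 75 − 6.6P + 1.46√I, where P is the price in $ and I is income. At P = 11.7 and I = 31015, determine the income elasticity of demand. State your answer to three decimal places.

0.504

At P = 11.7, I = 31015: Q = 254.902.
Holding P constant, ∂Q/∂I = 1.46/(2√I) = 0.00414512.
η_I = (∂Q/∂I)·(I/Q) = 0.00414512 × (31015/254.902) = 0.504.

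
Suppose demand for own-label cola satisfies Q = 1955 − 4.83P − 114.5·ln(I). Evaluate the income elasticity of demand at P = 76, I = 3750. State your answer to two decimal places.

At P = 76, I = 3750: Q = 645.641.
Holding P constant, ∂Q/∂I = -114.5/I = -0.0305333.
η_I = (∂Q/∂I)·(I/Q) = -0.0305333 × (3750/645.641) = -0.18.

-0.18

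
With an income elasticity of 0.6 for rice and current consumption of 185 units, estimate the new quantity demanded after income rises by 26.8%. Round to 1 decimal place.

214.7

%ΔQ ≈ η × %ΔI = 0.6 × 26.8% = 16.08%.
New Q ≈ 185 × (1 + 0.1608) = 214.7.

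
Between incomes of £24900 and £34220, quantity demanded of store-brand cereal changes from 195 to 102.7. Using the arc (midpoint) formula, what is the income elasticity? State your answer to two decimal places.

ΔQ = 102.7 − 195 = -92.3; midpoint Q̄ = (195 + 102.7)/2 = 148.85.
ΔI = 34220 − 24900 = 9320; midpoint Ī = (24900 + 34220)/2 = 29560.
η = (ΔQ/Q̄) ÷ (ΔI/Ī) = (-92.3/148.85) ÷ (9320/29560) = -1.97.

-1.97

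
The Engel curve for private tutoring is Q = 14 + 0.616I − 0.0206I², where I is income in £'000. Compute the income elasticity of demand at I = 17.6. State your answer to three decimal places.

At I = 17.6: Q = 18.4605.
dQ/dI = 0.616 − 0.0412I = -0.10912.
η = (dQ/dI)·(I/Q) = -0.10912 × (17.6/18.4605) = -0.104.

-0.104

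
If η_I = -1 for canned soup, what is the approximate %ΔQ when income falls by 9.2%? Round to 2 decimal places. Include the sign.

%ΔQ ≈ η × %ΔI = -1 × (-9.2%) = 9.20%.

9.20%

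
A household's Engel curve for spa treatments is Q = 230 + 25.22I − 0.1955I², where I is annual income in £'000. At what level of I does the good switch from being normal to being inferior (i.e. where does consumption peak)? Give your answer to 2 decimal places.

64.50

dQ/dI = 25.22 − 0.391I.
The good is inferior where dQ/dI < 0. Setting dQ/dI = 0 gives I = 25.22 / 0.391 = 64.50.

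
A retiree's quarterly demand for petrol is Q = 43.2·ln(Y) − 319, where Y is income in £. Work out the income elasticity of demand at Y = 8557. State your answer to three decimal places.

0.599

At Y = 8557: Q = 72.155.
dQ/dY = 43.2/Y = 0.0050485 at this income.
η = (dQ/dY)·(Y/Q) = 0.0050485 × (8557/72.155) = 0.599.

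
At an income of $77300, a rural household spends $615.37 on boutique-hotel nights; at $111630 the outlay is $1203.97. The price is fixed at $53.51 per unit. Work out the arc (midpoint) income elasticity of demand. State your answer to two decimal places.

With a constant price, Q₁ = 615.37/53.51 = 11.500 and Q₂ = 1203.97/53.51 = 22.500 (equivalently, work directly with expenditure since P cancels).
Midpoint %ΔQ = (1203.97 − 615.37)/909.67 = 0.64705; midpoint %ΔI = (111630 − 77300)/94465 = 0.36342.
η = 0.64705 / 0.36342 = 1.78.

1.78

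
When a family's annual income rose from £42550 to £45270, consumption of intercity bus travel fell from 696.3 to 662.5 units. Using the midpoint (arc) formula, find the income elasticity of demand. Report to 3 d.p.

-0.803

ΔQ = 662.5 − 696.3 = -33.8; midpoint Q̄ = (696.3 + 662.5)/2 = 679.4.
ΔI = 45270 − 42550 = 2720; midpoint Ī = (42550 + 45270)/2 = 43910.
η = (ΔQ/Q̄) ÷ (ΔI/Ī) = (-33.8/679.4) ÷ (2720/43910) = -0.803.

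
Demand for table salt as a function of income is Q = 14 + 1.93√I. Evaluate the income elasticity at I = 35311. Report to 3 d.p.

At I = 35311: Q = 376.671.
dQ/dI = 1.93/(2√I) = 0.00513538 at this income.
η = (dQ/dI)·(I/Q) = 0.00513538 × (35311/376.671) = 0.481.

0.481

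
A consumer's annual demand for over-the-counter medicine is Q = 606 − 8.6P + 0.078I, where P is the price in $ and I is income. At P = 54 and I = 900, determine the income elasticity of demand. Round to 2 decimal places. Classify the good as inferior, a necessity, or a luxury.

At P = 54, I = 900: Q = 211.800.
Holding P constant, ∂Q/∂I = 0.078.
η_I = (∂Q/∂I)·(I/Q) = 0.078 × (900/211.800) = 0.33.
Since 0 < η < 1, this is a necessity.

0.33 (necessity)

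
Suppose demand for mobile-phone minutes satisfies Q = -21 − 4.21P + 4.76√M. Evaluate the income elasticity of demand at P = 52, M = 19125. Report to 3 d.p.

0.787

At P = 52, M = 19125: Q = 418.355.
Holding P constant, ∂Q/∂M = 4.76/(2√M) = 0.0172098.
η_M = (∂Q/∂M)·(M/Q) = 0.0172098 × (19125/418.355) = 0.787.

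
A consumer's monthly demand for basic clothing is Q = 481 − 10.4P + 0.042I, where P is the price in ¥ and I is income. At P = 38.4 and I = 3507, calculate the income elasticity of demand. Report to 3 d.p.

At P = 38.4, I = 3507: Q = 228.934.
Holding P constant, ∂Q/∂I = 0.042.
η_I = (∂Q/∂I)·(I/Q) = 0.042 × (3507/228.934) = 0.643.

0.643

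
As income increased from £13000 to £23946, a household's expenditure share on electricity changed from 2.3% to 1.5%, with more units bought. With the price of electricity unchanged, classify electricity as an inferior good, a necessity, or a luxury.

Quantity rises but the budget share falls as income rises, so 0 < η < 1.

necessity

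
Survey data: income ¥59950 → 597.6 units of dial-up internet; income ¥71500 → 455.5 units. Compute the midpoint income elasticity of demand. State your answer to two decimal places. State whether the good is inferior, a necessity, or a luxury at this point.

-1.54 (inferior good)

ΔQ = 455.5 − 597.6 = -142.1; midpoint Q̄ = (597.6 + 455.5)/2 = 526.55.
ΔI = 71500 − 59950 = 11550; midpoint Ī = (59950 + 71500)/2 = 65725.
η = (ΔQ/Q̄) ÷ (ΔI/Ī) = (-142.1/526.55) ÷ (11550/65725) = -1.54.
η < 0 ⇒ inferior good.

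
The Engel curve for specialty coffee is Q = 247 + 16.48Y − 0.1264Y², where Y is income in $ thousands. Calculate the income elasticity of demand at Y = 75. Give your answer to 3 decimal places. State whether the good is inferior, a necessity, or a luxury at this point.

-0.241 (inferior good)

At Y = 75: Q = 772.0000.
dQ/dY = 16.48 − 0.2528Y = -2.48000.
η = (dQ/dY)·(Y/Q) = -2.48000 × (75/772.0000) = -0.241.
η < 0 ⇒ inferior good.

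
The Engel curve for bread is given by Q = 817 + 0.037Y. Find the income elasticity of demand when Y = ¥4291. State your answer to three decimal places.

0.163

At Y = 4291: Q = 975.767.
dQ/dY = 0.037.
η = (dQ/dY)·(Y/Q) = 0.037 × (4291/975.767) = 0.163.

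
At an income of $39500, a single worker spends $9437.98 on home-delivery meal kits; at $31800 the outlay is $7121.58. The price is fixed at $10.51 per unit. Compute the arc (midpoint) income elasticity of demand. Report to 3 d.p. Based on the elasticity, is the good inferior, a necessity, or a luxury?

With a constant price, Q₁ = 9437.98/10.51 = 898.000 and Q₂ = 7121.58/10.51 = 677.600 (equivalently, work directly with expenditure since P cancels).
Midpoint %ΔQ = (7121.58 − 9437.98)/8279.78 = -0.27977; midpoint %ΔI = (31800 − 39500)/35650 = -0.21599.
η = -0.27977 / -0.21599 = 1.295.
η > 1 ⇒ luxury.

1.295 (luxury)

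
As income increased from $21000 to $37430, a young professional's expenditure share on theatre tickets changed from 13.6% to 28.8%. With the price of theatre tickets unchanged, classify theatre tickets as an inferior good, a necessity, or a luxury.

luxury

The budget share rises as income rises, so η > 1.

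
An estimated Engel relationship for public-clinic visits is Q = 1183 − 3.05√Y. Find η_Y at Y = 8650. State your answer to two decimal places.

At Y = 8650: Q = 899.334.
dQ/dY = -3.05/(2√Y) = -0.0163969 at this income.
η = (dQ/dY)·(Y/Q) = -0.0163969 × (8650/899.334) = -0.16.

-0.16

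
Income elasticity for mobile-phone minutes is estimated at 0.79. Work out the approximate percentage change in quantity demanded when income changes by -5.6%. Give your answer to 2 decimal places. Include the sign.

-4.42%

%ΔQ ≈ η × %ΔI = 0.79 × (-5.6%) = -4.42%.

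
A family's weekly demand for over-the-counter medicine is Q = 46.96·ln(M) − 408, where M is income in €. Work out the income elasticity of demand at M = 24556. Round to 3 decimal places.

0.704

At M = 24556: Q = 66.705.
dQ/dM = 46.96/M = 0.00191236 at this income.
η = (dQ/dM)·(M/Q) = 0.00191236 × (24556/66.705) = 0.704.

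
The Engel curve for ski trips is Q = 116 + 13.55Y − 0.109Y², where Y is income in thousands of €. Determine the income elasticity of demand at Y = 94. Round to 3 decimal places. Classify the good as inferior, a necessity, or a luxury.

At Y = 94: Q = 426.5760.
dQ/dY = 13.55 − 0.218Y = -6.94200.
η = (dQ/dY)·(Y/Q) = -6.94200 × (94/426.5760) = -1.530.
η < 0 ⇒ inferior good.

-1.530 (inferior good)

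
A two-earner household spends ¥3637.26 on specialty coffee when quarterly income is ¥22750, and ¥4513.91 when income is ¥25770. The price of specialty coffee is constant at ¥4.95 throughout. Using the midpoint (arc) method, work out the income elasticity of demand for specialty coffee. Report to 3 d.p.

1.728

With a constant price, Q₁ = 3637.26/4.95 = 734.800 and Q₂ = 4513.91/4.95 = 911.901 (equivalently, work directly with expenditure since P cancels).
Midpoint %ΔQ = (4513.91 − 3637.26)/4075.59 = 0.21510; midpoint %ΔI = (25770 − 22750)/24260 = 0.12448.
η = 0.21510 / 0.12448 = 1.728.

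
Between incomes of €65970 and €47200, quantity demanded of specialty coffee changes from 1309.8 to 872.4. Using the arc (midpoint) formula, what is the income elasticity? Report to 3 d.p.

1.209

ΔQ = 872.4 − 1309.8 = -437.4; midpoint Q̄ = (1309.8 + 872.4)/2 = 1091.1.
ΔI = 47200 − 65970 = -18770; midpoint Ī = (65970 + 47200)/2 = 56585.
η = (ΔQ/Q̄) ÷ (ΔI/Ī) = (-437.4/1091.1) ÷ (-18770/56585) = 1.209.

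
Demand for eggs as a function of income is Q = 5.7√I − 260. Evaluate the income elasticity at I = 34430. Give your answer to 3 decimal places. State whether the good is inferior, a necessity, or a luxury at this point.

0.663 (necessity)

At I = 34430: Q = 797.653.
dQ/dI = 5.7/(2√I) = 0.0153595 at this income.
η = (dQ/dI)·(I/Q) = 0.0153595 × (34430/797.653) = 0.663.
Since 0 < η < 1, the good is a necessity.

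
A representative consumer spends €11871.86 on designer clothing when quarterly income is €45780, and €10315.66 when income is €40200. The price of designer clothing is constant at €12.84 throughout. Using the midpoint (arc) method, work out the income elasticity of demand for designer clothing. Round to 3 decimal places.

1.081

With a constant price, Q₁ = 11871.86/12.84 = 924.600 and Q₂ = 10315.66/12.84 = 803.400 (equivalently, work directly with expenditure since P cancels).
Midpoint %ΔQ = (10315.66 − 11871.86)/11093.76 = -0.14028; midpoint %ΔI = (40200 − 45780)/42990 = -0.12980.
η = -0.14028 / -0.12980 = 1.081.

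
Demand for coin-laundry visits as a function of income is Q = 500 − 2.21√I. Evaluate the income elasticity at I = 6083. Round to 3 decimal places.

At I = 6083: Q = 327.634.
dQ/dI = -2.21/(2√I) = -0.0141678 at this income.
η = (dQ/dI)·(I/Q) = -0.0141678 × (6083/327.634) = -0.263.

-0.263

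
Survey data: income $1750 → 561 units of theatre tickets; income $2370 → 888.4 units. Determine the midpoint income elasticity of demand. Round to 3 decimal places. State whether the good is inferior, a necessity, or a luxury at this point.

1.501 (luxury)

ΔQ = 888.4 − 561 = 327.4; midpoint Q̄ = (561 + 888.4)/2 = 724.7.
ΔI = 2370 − 1750 = 620; midpoint Ī = (1750 + 2370)/2 = 2060.
η = (ΔQ/Q̄) ÷ (ΔI/Ī) = (327.4/724.7) ÷ (620/2060) = 1.501.
η > 1 ⇒ luxury.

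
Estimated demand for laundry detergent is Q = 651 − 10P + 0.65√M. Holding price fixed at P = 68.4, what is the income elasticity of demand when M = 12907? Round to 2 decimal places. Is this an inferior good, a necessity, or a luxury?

0.90 (necessity)

At P = 68.4, M = 12907: Q = 40.846.
Holding P constant, ∂Q/∂M = 0.65/(2√M) = 0.00286069.
η_M = (∂Q/∂M)·(M/Q) = 0.00286069 × (12907/40.846) = 0.90.
Since 0 < η < 1, this is a necessity.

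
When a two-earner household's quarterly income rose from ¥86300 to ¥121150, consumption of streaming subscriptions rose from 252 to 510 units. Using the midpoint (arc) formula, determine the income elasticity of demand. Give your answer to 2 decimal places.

2.02

ΔQ = 510 − 252 = 258; midpoint Q̄ = (252 + 510)/2 = 381.
ΔI = 121150 − 86300 = 34850; midpoint Ī = (86300 + 121150)/2 = 103725.
η = (ΔQ/Q̄) ÷ (ΔI/Ī) = (258/381) ÷ (34850/103725) = 2.02.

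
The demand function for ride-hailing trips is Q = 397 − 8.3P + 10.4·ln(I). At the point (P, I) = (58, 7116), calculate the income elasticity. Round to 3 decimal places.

At P = 58, I = 7116: Q = 7.849.
Holding P constant, ∂Q/∂I = 10.4/I = 0.0014615.
η_I = (∂Q/∂I)·(I/Q) = 0.0014615 × (7116/7.849) = 1.325.

1.325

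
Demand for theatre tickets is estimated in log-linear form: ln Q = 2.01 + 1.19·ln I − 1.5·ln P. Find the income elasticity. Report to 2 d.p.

1.19

In a log-linear demand, the coefficient on ln I is the income elasticity.
So η = 1.19.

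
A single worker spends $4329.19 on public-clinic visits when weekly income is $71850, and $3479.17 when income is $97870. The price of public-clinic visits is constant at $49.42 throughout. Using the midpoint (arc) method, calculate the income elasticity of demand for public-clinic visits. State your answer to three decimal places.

With a constant price, Q₁ = 4329.19/49.42 = 87.600 and Q₂ = 3479.17/49.42 = 70.400 (equivalently, work directly with expenditure since P cancels).
Midpoint %ΔQ = (3479.17 − 4329.19)/3904.18 = -0.21772; midpoint %ΔI = (97870 − 71850)/84860 = 0.30662.
η = -0.21772 / 0.30662 = -0.710.

-0.710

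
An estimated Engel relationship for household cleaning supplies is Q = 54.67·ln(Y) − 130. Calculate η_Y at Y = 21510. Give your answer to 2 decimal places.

0.13

At Y = 21510: Q = 415.403.
dQ/dY = 54.67/Y = 0.00254161 at this income.
η = (dQ/dY)·(Y/Q) = 0.00254161 × (21510/415.403) = 0.13.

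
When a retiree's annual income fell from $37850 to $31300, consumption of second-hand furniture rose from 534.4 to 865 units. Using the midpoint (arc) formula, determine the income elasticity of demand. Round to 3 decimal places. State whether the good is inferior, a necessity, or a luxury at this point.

ΔQ = 865 − 534.4 = 330.6; midpoint Q̄ = (534.4 + 865)/2 = 699.7.
ΔI = 31300 − 37850 = -6550; midpoint Ī = (37850 + 31300)/2 = 34575.
η = (ΔQ/Q̄) ÷ (ΔI/Ī) = (330.6/699.7) ÷ (-6550/34575) = -2.494.
η < 0 ⇒ inferior good.

-2.494 (inferior good)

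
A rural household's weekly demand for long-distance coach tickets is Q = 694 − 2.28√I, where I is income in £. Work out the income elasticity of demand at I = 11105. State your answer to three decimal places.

-0.265

At I = 11105: Q = 453.733.
dQ/dI = -2.28/(2√I) = -0.010818 at this income.
η = (dQ/dI)·(I/Q) = -0.010818 × (11105/453.733) = -0.265.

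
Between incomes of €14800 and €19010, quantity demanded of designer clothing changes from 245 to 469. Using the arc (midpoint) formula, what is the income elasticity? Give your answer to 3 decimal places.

2.519

ΔQ = 469 − 245 = 224; midpoint Q̄ = (245 + 469)/2 = 357.
ΔI = 19010 − 14800 = 4210; midpoint Ī = (14800 + 19010)/2 = 16905.
η = (ΔQ/Q̄) ÷ (ΔI/Ī) = (224/357) ÷ (4210/16905) = 2.519.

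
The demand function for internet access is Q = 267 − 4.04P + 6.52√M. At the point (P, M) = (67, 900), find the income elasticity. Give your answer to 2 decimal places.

0.51

At P = 67, M = 900: Q = 191.920.
Holding P constant, ∂Q/∂M = 6.52/(2√M) = 0.108667.
η_M = (∂Q/∂M)·(M/Q) = 0.108667 × (900/191.920) = 0.51.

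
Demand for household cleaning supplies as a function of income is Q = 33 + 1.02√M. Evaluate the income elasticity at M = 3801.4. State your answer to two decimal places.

0.33

At M = 3801.4: Q = 95.889.
dQ/dM = 1.02/(2√M) = 0.00827177 at this income.
η = (dQ/dM)·(M/Q) = 0.00827177 × (3801.4/95.889) = 0.33.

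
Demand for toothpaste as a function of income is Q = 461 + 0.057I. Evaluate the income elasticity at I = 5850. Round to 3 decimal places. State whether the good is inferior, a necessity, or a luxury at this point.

At I = 5850: Q = 794.450.
dQ/dI = 0.057.
η = (dQ/dI)·(I/Q) = 0.057 × (5850/794.450) = 0.420.
Since 0 < η < 1, the good is a necessity.

0.420 (necessity)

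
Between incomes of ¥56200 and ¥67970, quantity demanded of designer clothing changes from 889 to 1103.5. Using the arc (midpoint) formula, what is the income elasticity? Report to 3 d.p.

ΔQ = 1103.5 − 889 = 214.5; midpoint Q̄ = (889 + 1103.5)/2 = 996.25.
ΔI = 67970 − 56200 = 11770; midpoint Ī = (56200 + 67970)/2 = 62085.
η = (ΔQ/Q̄) ÷ (ΔI/Ī) = (214.5/996.25) ÷ (11770/62085) = 1.136.

1.136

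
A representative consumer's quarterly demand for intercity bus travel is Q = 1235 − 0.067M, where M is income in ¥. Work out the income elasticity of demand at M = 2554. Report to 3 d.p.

At M = 2554: Q = 1063.882.
dQ/dM = −0.067.
η = (dQ/dM)·(M/Q) = -0.067 × (2554/1063.882) = -0.161.

-0.161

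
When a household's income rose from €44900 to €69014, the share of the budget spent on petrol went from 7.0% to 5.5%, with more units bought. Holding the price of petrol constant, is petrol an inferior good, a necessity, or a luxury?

Quantity rises but the budget share falls as income rises, so 0 < η < 1.

necessity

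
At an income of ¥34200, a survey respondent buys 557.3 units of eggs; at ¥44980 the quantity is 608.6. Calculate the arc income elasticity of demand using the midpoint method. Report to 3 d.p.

ΔQ = 608.6 − 557.3 = 51.3; midpoint Q̄ = (557.3 + 608.6)/2 = 582.95.
ΔI = 44980 − 34200 = 10780; midpoint Ī = (34200 + 44980)/2 = 39590.
η = (ΔQ/Q̄) ÷ (ΔI/Ī) = (51.3/582.95) ÷ (10780/39590) = 0.323.

0.323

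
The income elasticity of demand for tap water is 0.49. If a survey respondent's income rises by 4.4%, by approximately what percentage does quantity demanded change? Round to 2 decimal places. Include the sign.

2.16%

%ΔQ ≈ η × %ΔI = 0.49 × 4.4% = 2.16%.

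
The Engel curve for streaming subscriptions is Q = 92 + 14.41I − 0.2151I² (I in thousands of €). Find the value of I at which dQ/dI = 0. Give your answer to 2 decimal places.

33.50

dQ/dI = 14.41 − 0.4302I.
The good is inferior where dQ/dI < 0. Setting dQ/dI = 0 gives I = 14.41 / 0.4302 = 33.50.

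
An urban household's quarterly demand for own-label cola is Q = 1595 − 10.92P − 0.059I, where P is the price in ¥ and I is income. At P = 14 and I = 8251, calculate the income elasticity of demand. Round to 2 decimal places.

At P = 14, I = 8251: Q = 955.311.
Holding P constant, ∂Q/∂I = −0.059.
η_I = (∂Q/∂I)·(I/Q) = -0.059 × (8251/955.311) = -0.51.

-0.51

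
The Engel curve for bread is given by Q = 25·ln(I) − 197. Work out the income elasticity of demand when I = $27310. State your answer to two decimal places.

At I = 27310: Q = 58.375.
dQ/dI = 25/I = 0.000915416 at this income.
η = (dQ/dI)·(I/Q) = 0.000915416 × (27310/58.375) = 0.43.

0.43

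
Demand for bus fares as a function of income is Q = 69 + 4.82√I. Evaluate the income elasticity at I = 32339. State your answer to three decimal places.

At I = 32339: Q = 935.783.
dQ/dI = 4.82/(2√I) = 0.0134015 at this income.
η = (dQ/dI)·(I/Q) = 0.0134015 × (32339/935.783) = 0.463.

0.463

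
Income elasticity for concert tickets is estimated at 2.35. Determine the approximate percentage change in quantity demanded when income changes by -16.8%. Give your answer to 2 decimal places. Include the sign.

%ΔQ ≈ η × %ΔI = 2.35 × (-16.8%) = -39.48%.

-39.48%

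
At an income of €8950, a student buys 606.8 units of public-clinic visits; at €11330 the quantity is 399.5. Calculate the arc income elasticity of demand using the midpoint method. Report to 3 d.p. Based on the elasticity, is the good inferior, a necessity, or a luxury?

-1.755 (inferior good)

ΔQ = 399.5 − 606.8 = -207.3; midpoint Q̄ = (606.8 + 399.5)/2 = 503.15.
ΔI = 11330 − 8950 = 2380; midpoint Ī = (8950 + 11330)/2 = 10140.
η = (ΔQ/Q̄) ÷ (ΔI/Ī) = (-207.3/503.15) ÷ (2380/10140) = -1.755.
η < 0 ⇒ inferior good.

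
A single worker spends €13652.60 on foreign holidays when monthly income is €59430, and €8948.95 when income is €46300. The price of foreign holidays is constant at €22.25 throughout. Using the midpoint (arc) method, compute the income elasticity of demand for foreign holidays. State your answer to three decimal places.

1.676

With a constant price, Q₁ = 13652.60/22.25 = 613.600 and Q₂ = 8948.95/22.25 = 402.200 (equivalently, work directly with expenditure since P cancels).
Midpoint %ΔQ = (8948.95 − 13652.60)/11300.78 = -0.41622; midpoint %ΔI = (46300 − 59430)/52865 = -0.24837.
η = -0.41622 / -0.24837 = 1.676.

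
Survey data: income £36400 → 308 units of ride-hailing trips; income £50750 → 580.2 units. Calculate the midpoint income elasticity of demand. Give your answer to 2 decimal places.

1.86

ΔQ = 580.2 − 308 = 272.2; midpoint Q̄ = (308 + 580.2)/2 = 444.1.
ΔI = 50750 − 36400 = 14350; midpoint Ī = (36400 + 50750)/2 = 43575.
η = (ΔQ/Q̄) ÷ (ΔI/Ī) = (272.2/444.1) ÷ (14350/43575) = 1.86.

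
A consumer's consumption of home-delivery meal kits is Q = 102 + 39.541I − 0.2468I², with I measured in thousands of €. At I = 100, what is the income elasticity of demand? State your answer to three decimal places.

-0.618

At I = 100: Q = 1588.1000.
dQ/dI = 39.541 − 0.4936I = -9.81900.
η = (dQ/dI)·(I/Q) = -9.81900 × (100/1588.1000) = -0.618.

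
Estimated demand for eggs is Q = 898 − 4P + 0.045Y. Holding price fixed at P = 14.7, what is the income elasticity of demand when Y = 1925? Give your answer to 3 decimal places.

0.094

At P = 14.7, Y = 1925: Q = 925.825.
Holding P constant, ∂Q/∂Y = 0.045.
η_Y = (∂Q/∂Y)·(Y/Q) = 0.045 × (1925/925.825) = 0.094.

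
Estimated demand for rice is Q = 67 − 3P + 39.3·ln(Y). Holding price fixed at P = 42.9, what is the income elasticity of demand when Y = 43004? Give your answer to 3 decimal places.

0.110

At P = 42.9, Y = 43004: Q = 357.594.
Holding P constant, ∂Q/∂Y = 39.3/Y = 0.000913868.
η_Y = (∂Q/∂Y)·(Y/Q) = 0.000913868 × (43004/357.594) = 0.110.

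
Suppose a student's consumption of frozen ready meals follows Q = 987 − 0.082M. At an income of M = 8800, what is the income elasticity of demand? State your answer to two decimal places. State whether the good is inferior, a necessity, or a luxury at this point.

-2.72 (inferior good)

At M = 8800: Q = 265.400.
dQ/dM = −0.082.
η = (dQ/dM)·(M/Q) = -0.082 × (8800/265.400) = -2.72.
Since η < 0, the good is an inferior good.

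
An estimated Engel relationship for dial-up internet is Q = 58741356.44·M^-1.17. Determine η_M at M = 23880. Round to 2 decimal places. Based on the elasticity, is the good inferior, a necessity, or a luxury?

For Q = A·M^β the income elasticity is constant and equal to β.
Here β = -1.17, so η = -1.17.
Since η < 0, the good is an inferior good.

-1.17 (inferior good)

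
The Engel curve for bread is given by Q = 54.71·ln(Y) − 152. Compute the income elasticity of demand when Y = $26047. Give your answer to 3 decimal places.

At Y = 26047: Q = 404.273.
dQ/dY = 54.71/Y = 0.00210043 at this income.
η = (dQ/dY)·(Y/Q) = 0.00210043 × (26047/404.273) = 0.135.

0.135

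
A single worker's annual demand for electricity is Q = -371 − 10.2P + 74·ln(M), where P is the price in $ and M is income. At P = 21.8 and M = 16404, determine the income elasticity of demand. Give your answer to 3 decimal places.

0.593

At P = 21.8, M = 16404: Q = 124.831.
Holding P constant, ∂Q/∂M = 74/M = 0.00451109.
η_M = (∂Q/∂M)·(M/Q) = 0.00451109 × (16404/124.831) = 0.593.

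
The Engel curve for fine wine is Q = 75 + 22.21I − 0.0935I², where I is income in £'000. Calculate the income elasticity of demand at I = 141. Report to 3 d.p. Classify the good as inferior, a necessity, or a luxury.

At I = 141: Q = 1347.7365.
dQ/dI = 22.21 − 0.187I = -4.15700.
η = (dQ/dI)·(I/Q) = -4.15700 × (141/1347.7365) = -0.435.
η < 0 ⇒ inferior good.

-0.435 (inferior good)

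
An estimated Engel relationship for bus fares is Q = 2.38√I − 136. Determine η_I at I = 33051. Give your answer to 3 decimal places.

0.729

At I = 33051: Q = 296.682.
dQ/dI = 2.38/(2√I) = 0.00654568 at this income.
η = (dQ/dI)·(I/Q) = 0.00654568 × (33051/296.682) = 0.729.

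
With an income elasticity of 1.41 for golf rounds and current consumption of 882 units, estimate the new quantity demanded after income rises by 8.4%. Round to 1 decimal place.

%ΔQ ≈ η × %ΔI = 1.41 × 8.4% = 11.844%.
New Q ≈ 882 × (1 + 0.11844) = 986.5.

986.5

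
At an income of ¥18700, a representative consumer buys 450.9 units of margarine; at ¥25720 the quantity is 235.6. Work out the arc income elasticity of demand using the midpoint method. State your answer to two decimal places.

ΔQ = 235.6 − 450.9 = -215.3; midpoint Q̄ = (450.9 + 235.6)/2 = 343.25.
ΔI = 25720 − 18700 = 7020; midpoint Ī = (18700 + 25720)/2 = 22210.
η = (ΔQ/Q̄) ÷ (ΔI/Ī) = (-215.3/343.25) ÷ (7020/22210) = -1.98.

-1.98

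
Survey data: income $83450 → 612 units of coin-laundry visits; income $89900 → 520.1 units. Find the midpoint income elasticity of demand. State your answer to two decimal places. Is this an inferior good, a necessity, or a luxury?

-2.18 (inferior good)

ΔQ = 520.1 − 612 = -91.9; midpoint Q̄ = (612 + 520.1)/2 = 566.05.
ΔI = 89900 − 83450 = 6450; midpoint Ī = (83450 + 89900)/2 = 86675.
η = (ΔQ/Q̄) ÷ (ΔI/Ī) = (-91.9/566.05) ÷ (6450/86675) = -2.18.
η < 0 ⇒ inferior good.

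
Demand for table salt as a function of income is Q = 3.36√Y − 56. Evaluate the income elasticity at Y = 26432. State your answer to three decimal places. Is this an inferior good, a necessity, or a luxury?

0.557 (necessity)

At Y = 26432: Q = 490.266.
dQ/dY = 3.36/(2√Y) = 0.0103334 at this income.
η = (dQ/dY)·(Y/Q) = 0.0103334 × (26432/490.266) = 0.557.
Since 0 < η < 1, the good is a necessity.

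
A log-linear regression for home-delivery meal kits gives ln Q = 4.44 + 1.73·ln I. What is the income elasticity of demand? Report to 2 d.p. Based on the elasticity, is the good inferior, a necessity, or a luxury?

In a log-linear demand, the coefficient on ln I is the income elasticity.
So η = 1.73.
η > 1 ⇒ luxury.

1.73 (luxury)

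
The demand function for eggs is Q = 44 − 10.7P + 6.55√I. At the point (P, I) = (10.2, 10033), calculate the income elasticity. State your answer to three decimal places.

At P = 10.2, I = 10033: Q = 590.940.
Holding P constant, ∂Q/∂I = 6.55/(2√I) = 0.0326961.
η_I = (∂Q/∂I)·(I/Q) = 0.0326961 × (10033/590.940) = 0.555.

0.555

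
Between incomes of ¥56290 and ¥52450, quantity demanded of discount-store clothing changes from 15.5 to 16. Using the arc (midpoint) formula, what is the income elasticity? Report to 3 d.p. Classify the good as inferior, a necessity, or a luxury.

ΔQ = 16 − 15.5 = 0.5; midpoint Q̄ = (15.5 + 16)/2 = 15.75.
ΔI = 52450 − 56290 = -3840; midpoint Ī = (56290 + 52450)/2 = 54370.
η = (ΔQ/Q̄) ÷ (ΔI/Ī) = (0.5/15.75) ÷ (-3840/54370) = -0.449.
η < 0 ⇒ inferior good.

-0.449 (inferior good)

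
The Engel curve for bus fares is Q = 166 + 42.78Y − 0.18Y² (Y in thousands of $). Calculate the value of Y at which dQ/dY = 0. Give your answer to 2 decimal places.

118.83

dQ/dY = 42.78 − 0.36Y.
The good is inferior where dQ/dY < 0. Setting dQ/dY = 0 gives Y = 42.78 / 0.36 = 118.83.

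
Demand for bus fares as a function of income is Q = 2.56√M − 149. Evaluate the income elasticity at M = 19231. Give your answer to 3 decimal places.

0.862

At M = 19231: Q = 206.010.
dQ/dM = 2.56/(2√M) = 0.00923016 at this income.
η = (dQ/dM)·(M/Q) = 0.00923016 × (19231/206.010) = 0.862.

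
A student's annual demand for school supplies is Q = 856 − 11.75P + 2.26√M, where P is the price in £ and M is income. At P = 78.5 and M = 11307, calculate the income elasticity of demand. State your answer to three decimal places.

0.691

At P = 78.5, M = 11307: Q = 173.941.
Holding P constant, ∂Q/∂M = 2.26/(2√M) = 0.0106269.
η_M = (∂Q/∂M)·(M/Q) = 0.0106269 × (11307/173.941) = 0.691.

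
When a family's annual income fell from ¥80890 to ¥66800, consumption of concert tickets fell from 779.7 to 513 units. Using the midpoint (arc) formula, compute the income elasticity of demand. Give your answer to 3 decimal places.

ΔQ = 513 − 779.7 = -266.7; midpoint Q̄ = (779.7 + 513)/2 = 646.35.
ΔI = 66800 − 80890 = -14090; midpoint Ī = (80890 + 66800)/2 = 73845.
η = (ΔQ/Q̄) ÷ (ΔI/Ī) = (-266.7/646.35) ÷ (-14090/73845) = 2.163.

2.163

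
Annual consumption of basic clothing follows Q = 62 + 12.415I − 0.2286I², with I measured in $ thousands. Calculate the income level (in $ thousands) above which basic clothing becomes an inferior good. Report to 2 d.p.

27.15

dQ/dI = 12.415 − 0.4572I.
The good is inferior where dQ/dI < 0. Setting dQ/dI = 0 gives I = 12.415 / 0.4572 = 27.15.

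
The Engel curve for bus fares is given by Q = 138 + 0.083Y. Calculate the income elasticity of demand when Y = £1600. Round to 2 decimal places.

0.49

At Y = 1600: Q = 270.800.
dQ/dY = 0.083.
η = (dQ/dY)·(Y/Q) = 0.083 × (1600/270.800) = 0.49.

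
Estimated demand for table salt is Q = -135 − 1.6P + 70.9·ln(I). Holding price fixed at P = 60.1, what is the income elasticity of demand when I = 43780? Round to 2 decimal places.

0.13

At P = 60.1, I = 43780: Q = 526.544.
Holding P constant, ∂Q/∂I = 70.9/I = 0.00161946.
η_I = (∂Q/∂I)·(I/Q) = 0.00161946 × (43780/526.544) = 0.13.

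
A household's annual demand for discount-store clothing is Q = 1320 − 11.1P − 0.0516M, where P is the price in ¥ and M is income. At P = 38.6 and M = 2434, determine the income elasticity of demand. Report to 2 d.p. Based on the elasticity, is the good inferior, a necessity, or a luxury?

At P = 38.6, M = 2434: Q = 765.946.
Holding P constant, ∂Q/∂M = −0.0516.
η_M = (∂Q/∂M)·(M/Q) = -0.0516 × (2434/765.946) = -0.16.
Since η < 0, this is an inferior good.

-0.16 (inferior good)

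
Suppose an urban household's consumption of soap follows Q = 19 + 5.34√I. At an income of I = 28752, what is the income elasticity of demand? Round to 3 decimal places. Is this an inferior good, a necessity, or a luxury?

At I = 28752: Q = 924.473.
dQ/dI = 5.34/(2√I) = 0.0157463 at this income.
η = (dQ/dI)·(I/Q) = 0.0157463 × (28752/924.473) = 0.490.
Since 0 < η < 1, the good is a necessity.

0.490 (necessity)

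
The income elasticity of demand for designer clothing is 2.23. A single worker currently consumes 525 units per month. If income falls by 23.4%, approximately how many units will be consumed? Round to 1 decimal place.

%ΔQ ≈ η × %ΔI = 2.23 × (-23.4%) = -52.182%.
New Q ≈ 525 × (1 − 0.52182) = 251.0.

251.0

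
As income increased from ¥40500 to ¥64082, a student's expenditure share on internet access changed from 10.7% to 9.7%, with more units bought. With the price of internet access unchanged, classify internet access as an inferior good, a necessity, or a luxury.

necessity

Quantity rises but the budget share falls as income rises, so 0 < η < 1.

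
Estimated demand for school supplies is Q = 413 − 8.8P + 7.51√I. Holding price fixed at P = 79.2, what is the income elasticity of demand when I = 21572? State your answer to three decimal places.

0.673

At P = 79.2, I = 21572: Q = 819.064.
Holding P constant, ∂Q/∂I = 7.51/(2√I) = 0.0255661.
η_I = (∂Q/∂I)·(I/Q) = 0.0255661 × (21572/819.064) = 0.673.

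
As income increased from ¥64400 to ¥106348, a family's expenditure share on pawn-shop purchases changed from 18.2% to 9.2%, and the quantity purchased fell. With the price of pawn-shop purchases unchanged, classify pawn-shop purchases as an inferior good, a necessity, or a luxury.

Quantity demanded falls as income rises, so η < 0.

inferior good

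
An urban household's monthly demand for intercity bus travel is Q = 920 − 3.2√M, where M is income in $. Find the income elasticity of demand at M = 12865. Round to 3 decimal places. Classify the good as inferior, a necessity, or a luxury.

At M = 12865: Q = 557.043.
dQ/dM = -3.2/(2√M) = -0.0141064 at this income.
η = (dQ/dM)·(M/Q) = -0.0141064 × (12865/557.043) = -0.326.
Since η < 0, the good is an inferior good.

-0.326 (inferior good)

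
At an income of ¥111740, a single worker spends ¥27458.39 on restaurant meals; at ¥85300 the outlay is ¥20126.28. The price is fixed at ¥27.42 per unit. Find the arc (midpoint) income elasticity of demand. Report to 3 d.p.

With a constant price, Q₁ = 27458.39/27.42 = 1001.400 and Q₂ = 20126.28/27.42 = 734.000 (equivalently, work directly with expenditure since P cancels).
Midpoint %ΔQ = (20126.28 − 27458.39)/23792.34 = -0.30817; midpoint %ΔI = (85300 − 111740)/98520 = -0.26837.
η = -0.30817 / -0.26837 = 1.148.

1.148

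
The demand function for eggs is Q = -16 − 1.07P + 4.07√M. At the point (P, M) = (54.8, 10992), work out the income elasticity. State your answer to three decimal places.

0.606

At P = 54.8, M = 10992: Q = 352.074.
Holding P constant, ∂Q/∂M = 4.07/(2√M) = 0.01941.
η_M = (∂Q/∂M)·(M/Q) = 0.01941 × (10992/352.074) = 0.606.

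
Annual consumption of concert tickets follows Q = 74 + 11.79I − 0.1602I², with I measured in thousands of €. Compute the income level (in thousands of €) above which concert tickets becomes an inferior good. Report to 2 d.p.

36.80

dQ/dI = 11.79 − 0.3204I.
The good is inferior where dQ/dI < 0. Setting dQ/dI = 0 gives I = 11.79 / 0.3204 = 36.80.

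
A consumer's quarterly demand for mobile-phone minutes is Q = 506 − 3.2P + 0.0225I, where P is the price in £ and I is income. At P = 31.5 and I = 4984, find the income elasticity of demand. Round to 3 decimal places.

0.217

At P = 31.5, I = 4984: Q = 517.340.
Holding P constant, ∂Q/∂I = 0.0225.
η_I = (∂Q/∂I)·(I/Q) = 0.0225 × (4984/517.340) = 0.217.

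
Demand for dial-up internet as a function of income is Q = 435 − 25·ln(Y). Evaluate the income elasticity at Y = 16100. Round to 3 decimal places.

At Y = 16100: Q = 192.836.
dQ/dY = -25/Y = -0.0015528 at this income.
η = (dQ/dY)·(Y/Q) = -0.0015528 × (16100/192.836) = -0.130.

-0.130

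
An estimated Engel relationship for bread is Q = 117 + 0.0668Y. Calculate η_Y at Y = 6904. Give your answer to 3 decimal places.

0.798

At Y = 6904: Q = 578.187.
dQ/dY = 0.0668.
η = (dQ/dY)·(Y/Q) = 0.0668 × (6904/578.187) = 0.798.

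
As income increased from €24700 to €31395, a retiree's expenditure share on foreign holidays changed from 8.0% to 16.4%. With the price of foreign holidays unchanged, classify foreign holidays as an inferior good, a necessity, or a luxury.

luxury

The budget share rises as income rises, so η > 1.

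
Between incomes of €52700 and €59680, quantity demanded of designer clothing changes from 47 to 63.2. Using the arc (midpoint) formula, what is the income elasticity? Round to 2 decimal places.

ΔQ = 63.2 − 47 = 16.2; midpoint Q̄ = (47 + 63.2)/2 = 55.1.
ΔI = 59680 − 52700 = 6980; midpoint Ī = (52700 + 59680)/2 = 56190.
η = (ΔQ/Q̄) ÷ (ΔI/Ī) = (16.2/55.1) ÷ (6980/56190) = 2.37.

2.37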